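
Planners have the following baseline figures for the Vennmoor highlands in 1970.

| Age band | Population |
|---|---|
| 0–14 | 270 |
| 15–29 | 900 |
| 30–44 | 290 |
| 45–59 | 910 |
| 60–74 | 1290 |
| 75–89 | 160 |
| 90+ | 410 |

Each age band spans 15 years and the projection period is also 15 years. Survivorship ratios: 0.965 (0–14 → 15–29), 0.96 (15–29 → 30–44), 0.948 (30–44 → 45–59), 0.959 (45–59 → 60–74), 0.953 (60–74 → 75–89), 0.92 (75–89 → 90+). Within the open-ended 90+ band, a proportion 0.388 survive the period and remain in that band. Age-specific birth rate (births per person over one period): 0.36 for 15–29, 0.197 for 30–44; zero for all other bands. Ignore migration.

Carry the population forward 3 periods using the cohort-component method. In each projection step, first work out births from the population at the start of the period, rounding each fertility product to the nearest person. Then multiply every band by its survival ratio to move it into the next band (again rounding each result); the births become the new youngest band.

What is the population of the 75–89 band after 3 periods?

— Period 1 —
Births: 900 * 0.36 = 324 ; 290 * 0.197 = 57 → 381
15–29: 270 * 0.965 = 261
30–44: 900 * 0.96 = 864
45–59: 290 * 0.948 = 275
60–74: 910 * 0.959 = 873
75–89: 1290 * 0.953 = 1229
90+: 160 * 0.92 + 410 * 0.388 = 147 + 159 = 306
Giving 381 / 261 / 864 / 275 / 873 / 1229 / 306.
— Period 2 —
Births: 261 * 0.36 = 94 ; 864 * 0.197 = 170 → 264
15–29: 381 * 0.965 = 368
30–44: 261 * 0.96 = 251
45–59: 864 * 0.948 = 819
60–74: 275 * 0.959 = 264
75–89: 873 * 0.953 = 832
90+: 1229 * 0.92 + 306 * 0.388 = 1131 + 119 = 1250
Giving 264 / 368 / 251 / 819 / 264 / 832 / 1250.
— Period 3 —
Births: 368 * 0.36 = 132 ; 251 * 0.197 = 49 → 181
15–29: 264 * 0.965 = 255
30–44: 368 * 0.96 = 353
45–59: 251 * 0.948 = 238
60–74: 819 * 0.959 = 785
75–89: 264 * 0.953 = 252
90+: 832 * 0.92 + 1250 * 0.388 = 765 + 485 = 1250
Giving 181 / 255 / 353 / 238 / 785 / 252 / 1250.

252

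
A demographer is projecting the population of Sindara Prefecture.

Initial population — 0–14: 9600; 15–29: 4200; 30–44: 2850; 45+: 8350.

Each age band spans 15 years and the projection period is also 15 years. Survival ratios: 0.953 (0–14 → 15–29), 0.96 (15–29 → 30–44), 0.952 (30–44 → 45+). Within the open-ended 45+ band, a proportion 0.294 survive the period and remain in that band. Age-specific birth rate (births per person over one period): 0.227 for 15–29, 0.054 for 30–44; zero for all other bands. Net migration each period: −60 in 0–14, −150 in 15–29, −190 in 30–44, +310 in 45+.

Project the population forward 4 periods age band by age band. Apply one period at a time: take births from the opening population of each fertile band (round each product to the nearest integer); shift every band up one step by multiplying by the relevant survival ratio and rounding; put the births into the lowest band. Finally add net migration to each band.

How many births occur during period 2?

2250

Let group 1 be 0–14 through group 4 = 45+.
Period 1:
Births: 4200 * 0.227 = 953, 2850 * 0.054 = 154 ⇒ total 1107
Group 2: 9600 * 0.953 = 9149
Group 3: 4200 * 0.96 = 4032
Group 4: 2850 * 0.952 + 8350 * 0.294 = 2713 + 2455 = 5168
Net migration: Group 1 − 60 → 1047; Group 2 − 150 → 8999; Group 3 − 190 → 3842; Group 4 + 310 → 5478
→ [1047, 8999, 3842, 5478]
Period 2:
Births: 8999 * 0.227 = 2043, 3842 * 0.054 = 207 ⇒ total 2250
Group 2: 1047 * 0.953 = 998
Group 3: 8999 * 0.96 = 8639
Group 4: 3842 * 0.952 + 5478 * 0.294 = 3658 + 1611 = 5269
Net migration: Group 1 − 60 → 2190; Group 2 − 150 → 848; Group 3 − 190 → 8449; Group 4 + 310 → 5579
→ [2190, 848, 8449, 5579]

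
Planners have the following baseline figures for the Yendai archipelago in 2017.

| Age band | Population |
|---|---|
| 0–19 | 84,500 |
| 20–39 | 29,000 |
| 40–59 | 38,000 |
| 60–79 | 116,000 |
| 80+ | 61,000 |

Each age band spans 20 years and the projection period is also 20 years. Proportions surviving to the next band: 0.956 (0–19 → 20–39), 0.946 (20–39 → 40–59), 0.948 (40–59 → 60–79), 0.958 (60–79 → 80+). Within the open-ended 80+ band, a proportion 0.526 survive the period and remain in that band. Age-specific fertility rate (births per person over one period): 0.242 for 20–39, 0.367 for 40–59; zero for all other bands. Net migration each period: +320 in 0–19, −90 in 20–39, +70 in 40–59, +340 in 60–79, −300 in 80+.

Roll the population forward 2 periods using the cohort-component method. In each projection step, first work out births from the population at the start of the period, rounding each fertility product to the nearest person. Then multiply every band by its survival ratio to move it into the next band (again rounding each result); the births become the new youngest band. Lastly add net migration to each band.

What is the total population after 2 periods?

Call the bands 1 to 5, youngest first.
— Period 1 —
Births: 29000 * 0.242 = 7018 ; 38000 * 0.367 = 13946 — total 20964
Band 2: 84500 * 0.956 = 80782
Band 3: 29000 * 0.946 = 27434
Band 4: 38000 * 0.948 = 36024
Band 5: 116000 * 0.958 + 61000 * 0.526 = 111128 + 32086 = 143214
Net migration: Band 1 + 320 → 21284; Band 2 − 90 → 80692; Band 3 + 70 → 27504; Band 4 + 340 → 36364; Band 5 − 300 → 142914
End of period: [21284, 80692, 27504, 36364, 142914]
— Period 2 —
Births: 80692 * 0.242 = 19527 ; 27504 * 0.367 = 10094 — total 29621
Band 2: 21284 * 0.956 = 20348
Band 3: 80692 * 0.946 = 76335
Band 4: 27504 * 0.948 = 26074
Band 5: 36364 * 0.958 + 142914 * 0.526 = 34837 + 75173 = 110010
Net migration: Band 1 + 320 → 29941; Band 2 − 90 → 20258; Band 3 + 70 → 76405; Band 4 + 340 → 26414; Band 5 − 300 → 109710
End of period: [29941, 20258, 76405, 26414, 109710]
Total after period 2: 29941 + 20258 + 76405 + 26414 + 109710 = 262728

262728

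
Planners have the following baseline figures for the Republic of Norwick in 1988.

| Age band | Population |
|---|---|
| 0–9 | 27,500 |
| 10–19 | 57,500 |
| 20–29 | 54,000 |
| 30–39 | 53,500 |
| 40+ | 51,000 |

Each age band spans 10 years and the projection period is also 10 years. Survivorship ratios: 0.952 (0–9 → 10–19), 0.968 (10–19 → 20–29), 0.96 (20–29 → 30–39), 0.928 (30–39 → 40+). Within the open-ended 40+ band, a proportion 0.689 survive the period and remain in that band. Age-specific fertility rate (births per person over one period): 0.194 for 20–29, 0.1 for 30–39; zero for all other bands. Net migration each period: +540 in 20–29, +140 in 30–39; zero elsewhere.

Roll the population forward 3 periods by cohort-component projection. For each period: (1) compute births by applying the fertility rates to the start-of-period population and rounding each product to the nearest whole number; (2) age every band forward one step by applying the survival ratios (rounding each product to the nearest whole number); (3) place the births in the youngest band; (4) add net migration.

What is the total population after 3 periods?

Period 1.
Births: 54000 × 0.194 = 10476, 53500 × 0.1 = 5350 ⇒ total 15826
10–19: 27500 × 0.952 = 26180
20–29: 57500 × 0.968 = 55660
30–39: 54000 × 0.96 = 51840
40+: 53500 × 0.928 + 51000 × 0.689 = 49648 + 35139 = 84787
Net migration: 20–29 + 540 → 56200; 30–39 + 140 → 51980
Population now: 0–9=15826, 10–19=26180, 20–29=56200, 30–39=51980, 40+=84787
Period 2.
Births: 56200 × 0.194 = 10903, 51980 × 0.1 = 5198 ⇒ total 16101
10–19: 15826 × 0.952 = 15066
20–29: 26180 × 0.968 = 25342
30–39: 56200 × 0.96 = 53952
40+: 51980 × 0.928 + 84787 × 0.689 = 48237 + 58418 = 106655
Net migration: 20–29 + 540 → 25882; 30–39 + 140 → 54092
Population now: 0–9=16101, 10–19=15066, 20–29=25882, 30–39=54092, 40+=106655
Period 3.
Births: 25882 × 0.194 = 5021, 54092 × 0.1 = 5409 ⇒ total 10430
10–19: 16101 × 0.952 = 15328
20–29: 15066 × 0.968 = 14584
30–39: 25882 × 0.96 = 24847
40+: 54092 × 0.928 + 106655 × 0.689 = 50197 + 73485 = 123682
Net migration: 20–29 + 540 → 15124; 30–39 + 140 → 24987
Population now: 0–9=10430, 10–19=15328, 20–29=15124, 30–39=24987, 40+=123682
Total after period 3: 10430 + 15328 + 15124 + 24987 + 123682 = 189551

189551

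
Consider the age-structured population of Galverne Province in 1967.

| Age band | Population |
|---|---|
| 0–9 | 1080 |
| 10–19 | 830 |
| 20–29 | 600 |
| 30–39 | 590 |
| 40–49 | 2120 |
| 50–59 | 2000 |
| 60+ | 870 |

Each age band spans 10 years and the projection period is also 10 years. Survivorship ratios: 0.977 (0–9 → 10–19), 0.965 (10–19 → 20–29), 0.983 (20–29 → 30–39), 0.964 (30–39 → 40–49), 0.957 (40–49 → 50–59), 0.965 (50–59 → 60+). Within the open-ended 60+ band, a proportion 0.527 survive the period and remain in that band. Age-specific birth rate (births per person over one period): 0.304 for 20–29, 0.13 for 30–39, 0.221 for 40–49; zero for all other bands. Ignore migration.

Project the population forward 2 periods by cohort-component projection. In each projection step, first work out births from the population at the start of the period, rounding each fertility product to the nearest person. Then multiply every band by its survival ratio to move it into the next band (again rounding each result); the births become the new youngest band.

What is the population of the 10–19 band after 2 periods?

711

Let band 1 be 0–9 through band 7 = 60+.
[period 1]
Births: 600 * 0.304 = 182  |  590 * 0.13 = 77  |  2120 * 0.221 = 469 → 728
Band 2: 1080 * 0.977 = 1055
Band 3: 830 * 0.965 = 801
Band 4: 600 * 0.983 = 590
Band 5: 590 * 0.964 = 569
Band 6: 2120 * 0.957 = 2029
Band 7: 2000 * 0.965 + 870 * 0.527 = 1930 + 458 = 2388
Population now: 0–9=728, 10–19=1055, 20–29=801, 30–39=590, 40–49=569, 50–59=2029, 60+=2388
[period 2]
Births: 801 * 0.304 = 244  |  590 * 0.13 = 77  |  569 * 0.221 = 126 → 447
Band 2: 728 * 0.977 = 711
Band 3: 1055 * 0.965 = 1018
Band 4: 801 * 0.983 = 787
Band 5: 590 * 0.964 = 569
Band 6: 569 * 0.957 = 545
Band 7: 2029 * 0.965 + 2388 * 0.527 = 1958 + 1258 = 3216
Population now: 0–9=447, 10–19=711, 20–29=1018, 30–39=787, 40–49=569, 50–59=545, 60+=3216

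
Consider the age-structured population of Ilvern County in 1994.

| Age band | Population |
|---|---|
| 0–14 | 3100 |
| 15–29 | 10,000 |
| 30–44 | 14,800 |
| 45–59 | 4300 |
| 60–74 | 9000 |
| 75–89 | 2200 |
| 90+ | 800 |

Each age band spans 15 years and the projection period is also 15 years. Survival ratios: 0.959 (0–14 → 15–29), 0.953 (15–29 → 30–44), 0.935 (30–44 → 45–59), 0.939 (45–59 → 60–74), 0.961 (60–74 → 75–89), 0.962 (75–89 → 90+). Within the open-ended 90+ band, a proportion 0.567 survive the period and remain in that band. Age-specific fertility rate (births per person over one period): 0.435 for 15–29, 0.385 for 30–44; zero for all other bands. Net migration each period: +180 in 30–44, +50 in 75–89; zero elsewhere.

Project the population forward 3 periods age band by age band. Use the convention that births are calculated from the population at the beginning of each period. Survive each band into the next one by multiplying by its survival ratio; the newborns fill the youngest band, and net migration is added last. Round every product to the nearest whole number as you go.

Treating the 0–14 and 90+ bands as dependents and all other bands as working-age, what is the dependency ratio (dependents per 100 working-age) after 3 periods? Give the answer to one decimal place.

Period 1:
Births: 10000 × 0.435 = 4350  |  14800 × 0.385 = 5698 → 10048
15–29: 3100 × 0.959 = 2973
30–44: 10000 × 0.953 = 9530
45–59: 14800 × 0.935 = 13838
60–74: 4300 × 0.939 = 4038
75–89: 9000 × 0.961 = 8649
90+: 2200 × 0.962 + 800 × 0.567 = 2116 + 454 = 2570
Net migration: 30–44 + 180 → 9710; 75–89 + 50 → 8699
→ [10048, 2973, 9710, 13838, 4038, 8699, 2570]
Period 2:
Births: 2973 × 0.435 = 1293  |  9710 × 0.385 = 3738 → 5031
15–29: 10048 × 0.959 = 9636
30–44: 2973 × 0.953 = 2833
45–59: 9710 × 0.935 = 9079
60–74: 13838 × 0.939 = 12994
75–89: 4038 × 0.961 = 3881
90+: 8699 × 0.962 + 2570 × 0.567 = 8368 + 1457 = 9825
Net migration: 30–44 + 180 → 3013; 75–89 + 50 → 3931
→ [5031, 9636, 3013, 9079, 12994, 3931, 9825]
Period 3:
Births: 9636 × 0.435 = 4192  |  3013 × 0.385 = 1160 → 5352
15–29: 5031 × 0.959 = 4825
30–44: 9636 × 0.953 = 9183
45–59: 3013 × 0.935 = 2817
60–74: 9079 × 0.939 = 8525
75–89: 12994 × 0.961 = 12487
90+: 3931 × 0.962 + 9825 × 0.567 = 3782 + 5571 = 9353
Net migration: 30–44 + 180 → 9363; 75–89 + 50 → 12537
→ [5352, 4825, 9363, 2817, 8525, 12537, 9353]
Dependents (band 0–14 + band 90+) = 5352 + 9353 = 14705; working-age = 38067; ratio = 14705/38067 × 100 = 38.6

38.6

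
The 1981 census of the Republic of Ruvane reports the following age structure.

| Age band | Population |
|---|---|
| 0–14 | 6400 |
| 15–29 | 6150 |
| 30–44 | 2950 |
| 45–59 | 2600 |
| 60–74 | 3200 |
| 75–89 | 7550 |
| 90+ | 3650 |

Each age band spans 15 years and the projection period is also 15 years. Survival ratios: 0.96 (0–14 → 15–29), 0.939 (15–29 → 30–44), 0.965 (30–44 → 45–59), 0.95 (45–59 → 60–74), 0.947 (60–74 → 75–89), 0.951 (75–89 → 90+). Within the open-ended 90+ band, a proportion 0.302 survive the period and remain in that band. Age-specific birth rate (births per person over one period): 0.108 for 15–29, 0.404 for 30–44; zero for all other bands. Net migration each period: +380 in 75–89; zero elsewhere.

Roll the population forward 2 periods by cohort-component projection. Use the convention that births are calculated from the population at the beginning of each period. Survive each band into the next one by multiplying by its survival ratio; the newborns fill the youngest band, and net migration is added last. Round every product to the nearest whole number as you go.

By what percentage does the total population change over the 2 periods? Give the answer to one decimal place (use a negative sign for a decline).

-16.0

Period 1:
Births: 6150 × 0.108 = 664 ; 2950 × 0.404 = 1192 → total 1856
15–29: 6400 × 0.96 = 6144
30–44: 6150 × 0.939 = 5775
45–59: 2950 × 0.965 = 2847
60–74: 2600 × 0.95 = 2470
75–89: 3200 × 0.947 = 3030
90+: 7550 × 0.951 + 3650 × 0.302 = 7180 + 1102 = 8282
Net migration: 75–89 + 380 → 3410
→ [1856, 6144, 5775, 2847, 2470, 3410, 8282]
Period 2:
Births: 6144 × 0.108 = 664 ; 5775 × 0.404 = 2333 → total 2997
15–29: 1856 × 0.96 = 1782
30–44: 6144 × 0.939 = 5769
45–59: 5775 × 0.965 = 5573
60–74: 2847 × 0.95 = 2705
75–89: 2470 × 0.947 = 2339
90+: 3410 × 0.951 + 8282 × 0.302 = 3243 + 2501 = 5744
Net migration: 75–89 + 380 → 2719
→ [2997, 1782, 5769, 5573, 2705, 2719, 5744]
Total: 32500 → 27289; change = -5211; percentage change = -16.0%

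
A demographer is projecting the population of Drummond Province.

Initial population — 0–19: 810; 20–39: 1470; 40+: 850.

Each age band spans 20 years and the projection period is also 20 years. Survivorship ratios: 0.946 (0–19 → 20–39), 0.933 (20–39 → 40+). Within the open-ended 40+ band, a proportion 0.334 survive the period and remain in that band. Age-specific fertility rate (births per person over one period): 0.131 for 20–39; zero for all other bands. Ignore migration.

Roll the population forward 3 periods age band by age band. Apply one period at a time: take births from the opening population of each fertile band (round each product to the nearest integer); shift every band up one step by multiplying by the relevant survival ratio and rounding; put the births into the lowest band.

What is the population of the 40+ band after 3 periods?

595

— Period 1 —
Births: 1470 × 0.131 = 193
20–39: 810 × 0.946 = 766
40+: 1470 × 0.933 + 850 × 0.334 = 1372 + 284 = 1656
Population now: 0–19=193, 20–39=766, 40+=1656
— Period 2 —
Births: 766 × 0.131 = 100
20–39: 193 × 0.946 = 183
40+: 766 × 0.933 + 1656 × 0.334 = 715 + 553 = 1268
Population now: 0–19=100, 20–39=183, 40+=1268
— Period 3 —
Births: 183 × 0.131 = 24
20–39: 100 × 0.946 = 95
40+: 183 × 0.933 + 1268 × 0.334 = 171 + 424 = 595
Population now: 0–19=24, 20–39=95, 40+=595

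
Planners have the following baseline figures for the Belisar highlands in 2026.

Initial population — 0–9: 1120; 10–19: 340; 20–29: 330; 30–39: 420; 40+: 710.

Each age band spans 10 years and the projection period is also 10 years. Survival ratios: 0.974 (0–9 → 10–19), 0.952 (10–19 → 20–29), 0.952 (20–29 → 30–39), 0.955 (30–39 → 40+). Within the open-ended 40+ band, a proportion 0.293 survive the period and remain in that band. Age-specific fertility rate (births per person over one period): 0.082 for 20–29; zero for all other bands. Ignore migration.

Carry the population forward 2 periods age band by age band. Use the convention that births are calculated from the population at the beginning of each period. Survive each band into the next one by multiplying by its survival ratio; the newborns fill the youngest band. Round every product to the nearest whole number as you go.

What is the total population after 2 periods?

Period 1.
Births: 330 × 0.082 = 27
10–19: 1120 × 0.974 = 1091
20–29: 340 × 0.952 = 324
30–39: 330 × 0.952 = 314
40+: 420 × 0.955 + 710 × 0.293 = 401 + 208 = 609
End of period: [27, 1091, 324, 314, 609]
Period 2.
Births: 324 × 0.082 = 27
10–19: 27 × 0.974 = 26
20–29: 1091 × 0.952 = 1039
30–39: 324 × 0.952 = 308
40+: 314 × 0.955 + 609 × 0.293 = 300 + 178 = 478
End of period: [27, 26, 1039, 308, 478]
Total after period 2: 27 + 26 + 1039 + 308 + 478 = 1878

1878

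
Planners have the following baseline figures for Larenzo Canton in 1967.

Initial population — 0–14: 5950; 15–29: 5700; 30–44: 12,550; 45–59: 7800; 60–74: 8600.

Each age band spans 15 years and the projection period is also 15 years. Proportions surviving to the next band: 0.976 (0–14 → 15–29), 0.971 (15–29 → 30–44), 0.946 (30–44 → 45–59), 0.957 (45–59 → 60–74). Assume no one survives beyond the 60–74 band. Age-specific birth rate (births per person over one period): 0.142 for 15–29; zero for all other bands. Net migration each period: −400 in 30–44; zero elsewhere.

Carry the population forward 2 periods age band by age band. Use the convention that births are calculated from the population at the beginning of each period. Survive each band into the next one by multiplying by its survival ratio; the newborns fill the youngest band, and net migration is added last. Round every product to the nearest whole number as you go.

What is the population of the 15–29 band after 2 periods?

790

Period 1.
Births: 5700 × 0.142 = 809
15–29: 5950 × 0.976 = 5807
30–44: 5700 × 0.971 = 5535
45–59: 12550 × 0.946 = 11872
60–74: 7800 × 0.957 = 7465
Net migration: 30–44 − 400 → 5135
Population now: 0–14=809, 15–29=5807, 30–44=5135, 45–59=11872, 60–74=7465
Period 2.
Births: 5807 × 0.142 = 825
15–29: 809 × 0.976 = 790
30–44: 5807 × 0.971 = 5639
45–59: 5135 × 0.946 = 4858
60–74: 11872 × 0.957 = 11362
Net migration: 30–44 − 400 → 5239
Population now: 0–14=825, 15–29=790, 30–44=5239, 45–59=4858, 60–74=11362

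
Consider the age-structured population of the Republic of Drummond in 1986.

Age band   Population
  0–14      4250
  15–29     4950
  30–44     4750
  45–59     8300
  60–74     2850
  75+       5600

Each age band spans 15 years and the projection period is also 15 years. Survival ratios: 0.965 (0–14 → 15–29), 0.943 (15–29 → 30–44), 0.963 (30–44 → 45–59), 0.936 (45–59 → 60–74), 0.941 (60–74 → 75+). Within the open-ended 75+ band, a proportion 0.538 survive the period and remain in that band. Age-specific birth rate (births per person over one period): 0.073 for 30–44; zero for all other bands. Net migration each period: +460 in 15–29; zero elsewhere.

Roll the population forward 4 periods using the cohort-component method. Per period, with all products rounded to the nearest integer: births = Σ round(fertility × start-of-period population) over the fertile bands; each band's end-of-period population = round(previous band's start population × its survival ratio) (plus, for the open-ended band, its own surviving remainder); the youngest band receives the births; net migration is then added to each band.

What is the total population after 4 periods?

Period 1:
Births: 4750 × 0.073 = 347
15–29: 4250 × 0.965 = 4101
30–44: 4950 × 0.943 = 4668
45–59: 4750 × 0.963 = 4574
60–74: 8300 × 0.936 = 7769
75+: 2850 × 0.941 + 5600 × 0.538 = 2682 + 3013 = 5695
Net migration: 15–29 + 460 → 4561
Population now: 0–14=347, 15–29=4561, 30–44=4668, 45–59=4574, 60–74=7769, 75+=5695
Period 2:
Births: 4668 × 0.073 = 341
15–29: 347 × 0.965 = 335
30–44: 4561 × 0.943 = 4301
45–59: 4668 × 0.963 = 4495
60–74: 4574 × 0.936 = 4281
75+: 7769 × 0.941 + 5695 × 0.538 = 7311 + 3064 = 10375
Net migration: 15–29 + 460 → 795
Population now: 0–14=341, 15–29=795, 30–44=4301, 45–59=4495, 60–74=4281, 75+=10375
Period 3:
Births: 4301 × 0.073 = 314
15–29: 341 × 0.965 = 329
30–44: 795 × 0.943 = 750
45–59: 4301 × 0.963 = 4142
60–74: 4495 × 0.936 = 4207
75+: 4281 × 0.941 + 10375 × 0.538 = 4028 + 5582 = 9610
Net migration: 15–29 + 460 → 789
Population now: 0–14=314, 15–29=789, 30–44=750, 45–59=4142, 60–74=4207, 75+=9610
Period 4:
Births: 750 × 0.073 = 55
15–29: 314 × 0.965 = 303
30–44: 789 × 0.943 = 744
45–59: 750 × 0.963 = 722
60–74: 4142 × 0.936 = 3877
75+: 4207 × 0.941 + 9610 × 0.538 = 3959 + 5170 = 9129
Net migration: 15–29 + 460 → 763
Population now: 0–14=55, 15–29=763, 30–44=744, 45–59=722, 60–74=3877, 75+=9129
Total after period 4: 55 + 763 + 744 + 722 + 3877 + 9129 = 15290

15290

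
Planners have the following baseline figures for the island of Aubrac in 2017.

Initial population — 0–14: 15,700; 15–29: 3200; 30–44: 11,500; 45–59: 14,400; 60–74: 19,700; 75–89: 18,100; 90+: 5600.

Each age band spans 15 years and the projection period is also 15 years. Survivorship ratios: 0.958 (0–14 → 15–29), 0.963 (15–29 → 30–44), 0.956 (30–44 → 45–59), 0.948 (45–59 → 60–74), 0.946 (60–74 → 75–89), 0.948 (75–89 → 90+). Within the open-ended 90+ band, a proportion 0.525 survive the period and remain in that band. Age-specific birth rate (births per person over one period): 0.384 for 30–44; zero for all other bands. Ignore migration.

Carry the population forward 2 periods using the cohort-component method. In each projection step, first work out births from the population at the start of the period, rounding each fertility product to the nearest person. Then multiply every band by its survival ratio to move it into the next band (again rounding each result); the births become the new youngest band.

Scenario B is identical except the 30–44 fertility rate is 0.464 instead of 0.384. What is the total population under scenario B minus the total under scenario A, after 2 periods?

Numbering the bands 1..7 from youngest to oldest:
— Period 1 —
Births: 11500 × 0.384 = 4416
Band 2: 15700 × 0.958 = 15041
Band 3: 3200 × 0.963 = 3082
Band 4: 11500 × 0.956 = 10994
Band 5: 14400 × 0.948 = 13651
Band 6: 19700 × 0.946 = 18636
Band 7: 18100 × 0.948 + 5600 × 0.525 = 17159 + 2940 = 20099
→ [4416, 15041, 3082, 10994, 13651, 18636, 20099]
— Period 2 —
Births: 3082 × 0.384 = 1183
Band 2: 4416 × 0.958 = 4231
Band 3: 15041 × 0.963 = 14484
Band 4: 3082 × 0.956 = 2946
Band 5: 10994 × 0.948 = 10422
Band 6: 13651 × 0.946 = 12914
Band 7: 18636 × 0.948 + 20099 × 0.525 = 17667 + 10552 = 28219
→ [1183, 4231, 14484, 2946, 10422, 12914, 28219]
Scenario A total after 2 periods: 74399
Scenario B projection —
— Period 1 —
Births: 11500 × 0.464 = 5336
Band 2: 15700 × 0.958 = 15041
Band 3: 3200 × 0.963 = 3082
Band 4: 11500 × 0.956 = 10994
Band 5: 14400 × 0.948 = 13651
Band 6: 19700 × 0.946 = 18636
Band 7: 18100 × 0.948 + 5600 × 0.525 = 17159 + 2940 = 20099
→ [5336, 15041, 3082, 10994, 13651, 18636, 20099]
— Period 2 —
Births: 3082 × 0.464 = 1430
Band 2: 5336 × 0.958 = 5112
Band 3: 15041 × 0.963 = 14484
Band 4: 3082 × 0.956 = 2946
Band 5: 10994 × 0.948 = 10422
Band 6: 13651 × 0.946 = 12914
Band 7: 18636 × 0.948 + 20099 × 0.525 = 17667 + 10552 = 28219
→ [1430, 5112, 14484, 2946, 10422, 12914, 28219]
Scenario B total after 2 periods: 75527
Difference B − A = 75527 − 74399 = 1128

1128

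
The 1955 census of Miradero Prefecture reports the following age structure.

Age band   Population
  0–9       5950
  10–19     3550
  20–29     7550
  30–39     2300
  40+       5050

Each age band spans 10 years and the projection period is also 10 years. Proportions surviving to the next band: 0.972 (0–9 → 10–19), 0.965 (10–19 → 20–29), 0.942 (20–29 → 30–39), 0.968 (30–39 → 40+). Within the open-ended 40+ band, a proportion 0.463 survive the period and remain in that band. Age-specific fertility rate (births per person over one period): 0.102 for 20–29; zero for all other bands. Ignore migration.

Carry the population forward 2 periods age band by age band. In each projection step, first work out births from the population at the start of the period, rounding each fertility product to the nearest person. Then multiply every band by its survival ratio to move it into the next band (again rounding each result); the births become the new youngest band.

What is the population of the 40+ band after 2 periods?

[period 1]
Births: 7550 × 0.102 = 770
10–19: 5950 × 0.972 = 5783
20–29: 3550 × 0.965 = 3426
30–39: 7550 × 0.942 = 7112
40+: 2300 × 0.968 + 5050 × 0.463 = 2226 + 2338 = 4564
End of period: [770, 5783, 3426, 7112, 4564]
[period 2]
Births: 3426 × 0.102 = 349
10–19: 770 × 0.972 = 748
20–29: 5783 × 0.965 = 5581
30–39: 3426 × 0.942 = 3227
40+: 7112 × 0.968 + 4564 × 0.463 = 6884 + 2113 = 8997
End of period: [349, 748, 5581, 3227, 8997]

8997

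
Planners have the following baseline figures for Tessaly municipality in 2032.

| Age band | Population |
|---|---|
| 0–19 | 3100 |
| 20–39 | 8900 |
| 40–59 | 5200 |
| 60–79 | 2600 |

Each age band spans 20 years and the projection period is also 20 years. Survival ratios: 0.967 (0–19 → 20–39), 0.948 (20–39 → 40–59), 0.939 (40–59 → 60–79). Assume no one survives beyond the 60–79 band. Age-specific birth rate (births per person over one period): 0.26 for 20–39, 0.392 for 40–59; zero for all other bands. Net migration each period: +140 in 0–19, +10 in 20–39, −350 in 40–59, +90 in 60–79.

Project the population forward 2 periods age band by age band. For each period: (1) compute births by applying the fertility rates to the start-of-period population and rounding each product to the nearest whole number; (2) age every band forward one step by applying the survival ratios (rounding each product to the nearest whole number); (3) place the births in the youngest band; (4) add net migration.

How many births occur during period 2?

Period 1.
Births: 8900 × 0.26 = 2314  |  5200 × 0.392 = 2038 — total 4352
20–39: 3100 × 0.967 = 2998
40–59: 8900 × 0.948 = 8437
60–79: 5200 × 0.939 = 4883
Net migration: 0–19 + 140 → 4492; 20–39 + 10 → 3008; 40–59 − 350 → 8087; 60–79 + 90 → 4973
→ [4492, 3008, 8087, 4973]
Period 2.
Births: 3008 × 0.26 = 782  |  8087 × 0.392 = 3170 — total 3952
20–39: 4492 × 0.967 = 4344
40–59: 3008 × 0.948 = 2852
60–79: 8087 × 0.939 = 7594
Net migration: 0–19 + 140 → 4092; 20–39 + 10 → 4354; 40–59 − 350 → 2502; 60–79 + 90 → 7684
→ [4092, 4354, 2502, 7684]

3952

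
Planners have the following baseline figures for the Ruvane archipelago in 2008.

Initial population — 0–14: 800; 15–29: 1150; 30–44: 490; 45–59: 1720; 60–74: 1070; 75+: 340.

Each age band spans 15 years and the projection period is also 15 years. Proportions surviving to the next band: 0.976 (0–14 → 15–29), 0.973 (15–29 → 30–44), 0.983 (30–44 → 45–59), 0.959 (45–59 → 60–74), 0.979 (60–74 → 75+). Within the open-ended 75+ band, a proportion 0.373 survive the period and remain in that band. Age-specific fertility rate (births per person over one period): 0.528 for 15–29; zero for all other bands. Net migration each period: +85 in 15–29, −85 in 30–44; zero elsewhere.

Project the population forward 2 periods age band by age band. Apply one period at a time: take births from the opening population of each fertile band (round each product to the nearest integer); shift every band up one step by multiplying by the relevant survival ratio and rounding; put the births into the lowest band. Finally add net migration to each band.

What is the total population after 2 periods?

Let group 1 be 0–14 through group 6 = 75+.
— Period 1 —
Births: 1150 * 0.528 = 607
Group 2: 800 * 0.976 = 781
Group 3: 1150 * 0.973 = 1119
Group 4: 490 * 0.983 = 482
Group 5: 1720 * 0.959 = 1649
Group 6: 1070 * 0.979 + 340 * 0.373 = 1048 + 127 = 1175
Net migration: Group 2 + 85 → 866; Group 3 − 85 → 1034
Giving 607 / 866 / 1034 / 482 / 1649 / 1175.
— Period 2 —
Births: 866 * 0.528 = 457
Group 2: 607 * 0.976 = 592
Group 3: 866 * 0.973 = 843
Group 4: 1034 * 0.983 = 1016
Group 5: 482 * 0.959 = 462
Group 6: 1649 * 0.979 + 1175 * 0.373 = 1614 + 438 = 2052
Net migration: Group 2 + 85 → 677; Group 3 − 85 → 758
Giving 457 / 677 / 758 / 1016 / 462 / 2052.
Total after period 2: 457 + 677 + 758 + 1016 + 462 + 2052 = 5422

5422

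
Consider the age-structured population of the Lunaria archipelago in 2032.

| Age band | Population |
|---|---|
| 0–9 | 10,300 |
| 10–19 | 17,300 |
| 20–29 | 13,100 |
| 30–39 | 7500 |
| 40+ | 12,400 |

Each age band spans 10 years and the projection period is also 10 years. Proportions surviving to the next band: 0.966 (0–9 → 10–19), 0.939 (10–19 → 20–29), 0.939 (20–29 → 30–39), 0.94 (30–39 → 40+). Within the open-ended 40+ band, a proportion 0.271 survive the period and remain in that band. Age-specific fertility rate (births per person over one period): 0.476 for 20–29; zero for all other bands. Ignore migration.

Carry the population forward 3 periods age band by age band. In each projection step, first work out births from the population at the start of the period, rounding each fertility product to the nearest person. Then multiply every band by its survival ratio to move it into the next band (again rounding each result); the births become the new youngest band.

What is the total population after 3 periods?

44584

(Groups numbered youngest = 1 to oldest = 5.)
Period 1.
Births: 13100 * 0.476 = 6236
Group 2: 10300 * 0.966 = 9950
Group 3: 17300 * 0.939 = 16245
Group 4: 13100 * 0.939 = 12301
Group 5: 7500 * 0.94 + 12400 * 0.271 = 7050 + 3360 = 10410
Giving 6236 / 9950 / 16245 / 12301 / 10410.
Period 2.
Births: 16245 * 0.476 = 7733
Group 2: 6236 * 0.966 = 6024
Group 3: 9950 * 0.939 = 9343
Group 4: 16245 * 0.939 = 15254
Group 5: 12301 * 0.94 + 10410 * 0.271 = 11563 + 2821 = 14384
Giving 7733 / 6024 / 9343 / 15254 / 14384.
Period 3.
Births: 9343 * 0.476 = 4447
Group 2: 7733 * 0.966 = 7470
Group 3: 6024 * 0.939 = 5657
Group 4: 9343 * 0.939 = 8773
Group 5: 15254 * 0.94 + 14384 * 0.271 = 14339 + 3898 = 18237
Giving 4447 / 7470 / 5657 / 8773 / 18237.
Total after period 3: 4447 + 7470 + 5657 + 8773 + 18237 = 44584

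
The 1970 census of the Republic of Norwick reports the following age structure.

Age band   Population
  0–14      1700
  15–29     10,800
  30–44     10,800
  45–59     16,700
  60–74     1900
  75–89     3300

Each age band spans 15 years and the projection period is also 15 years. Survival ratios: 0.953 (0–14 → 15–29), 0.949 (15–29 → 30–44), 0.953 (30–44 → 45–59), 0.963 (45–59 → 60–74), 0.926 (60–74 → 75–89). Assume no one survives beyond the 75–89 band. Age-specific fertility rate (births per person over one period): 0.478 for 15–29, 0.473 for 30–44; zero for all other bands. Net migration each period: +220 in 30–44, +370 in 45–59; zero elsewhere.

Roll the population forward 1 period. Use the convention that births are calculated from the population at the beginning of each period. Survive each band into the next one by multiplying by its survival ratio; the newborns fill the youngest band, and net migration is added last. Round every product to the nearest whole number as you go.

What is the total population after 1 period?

50862

— Period 1 —
Births: 10800 × 0.478 = 5162 ; 10800 × 0.473 = 5108 → 10270
15–29: 1700 × 0.953 = 1620
30–44: 10800 × 0.949 = 10249
45–59: 10800 × 0.953 = 10292
60–74: 16700 × 0.963 = 16082
75–89: 1900 × 0.926 = 1759
Net migration: 30–44 + 220 → 10469; 45–59 + 370 → 10662
Giving 10270 / 1620 / 10469 / 10662 / 16082 / 1759.
Total after period 1: 10270 + 1620 + 10469 + 10662 + 16082 + 1759 = 50862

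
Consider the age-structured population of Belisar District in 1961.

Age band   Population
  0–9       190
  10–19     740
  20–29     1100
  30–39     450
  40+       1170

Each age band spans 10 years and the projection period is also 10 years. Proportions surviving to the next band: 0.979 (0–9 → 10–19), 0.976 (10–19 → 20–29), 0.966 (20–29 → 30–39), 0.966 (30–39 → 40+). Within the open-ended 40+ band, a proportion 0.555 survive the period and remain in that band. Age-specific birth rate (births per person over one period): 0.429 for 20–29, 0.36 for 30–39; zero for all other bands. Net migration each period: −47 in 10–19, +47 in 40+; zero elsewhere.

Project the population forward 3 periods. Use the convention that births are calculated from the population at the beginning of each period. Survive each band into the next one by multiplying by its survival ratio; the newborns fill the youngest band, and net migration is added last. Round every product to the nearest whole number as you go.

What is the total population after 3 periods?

Let group 1 be 0–9 through group 5 = 40+.
— Period 1 —
Births: 1100 × 0.429 = 472, 450 × 0.36 = 162 → total 634
Group 2: 190 × 0.979 = 186
Group 3: 740 × 0.976 = 722
Group 4: 1100 × 0.966 = 1063
Group 5: 450 × 0.966 + 1170 × 0.555 = 435 + 649 = 1084
Net migration: Group 2 − 47 → 139; Group 5 + 47 → 1131
Giving 634 / 139 / 722 / 1063 / 1131.
— Period 2 —
Births: 722 × 0.429 = 310, 1063 × 0.36 = 383 → total 693
Group 2: 634 × 0.979 = 621
Group 3: 139 × 0.976 = 136
Group 4: 722 × 0.966 = 697
Group 5: 1063 × 0.966 + 1131 × 0.555 = 1027 + 628 = 1655
Net migration: Group 2 − 47 → 574; Group 5 + 47 → 1702
Giving 693 / 574 / 136 / 697 / 1702.
— Period 3 —
Births: 136 × 0.429 = 58, 697 × 0.36 = 251 → total 309
Group 2: 693 × 0.979 = 678
Group 3: 574 × 0.976 = 560
Group 4: 136 × 0.966 = 131
Group 5: 697 × 0.966 + 1702 × 0.555 = 673 + 945 = 1618
Net migration: Group 2 − 47 → 631; Group 5 + 47 → 1665
Giving 309 / 631 / 560 / 131 / 1665.
Total after period 3: 309 + 631 + 560 + 131 + 1665 = 3296

3296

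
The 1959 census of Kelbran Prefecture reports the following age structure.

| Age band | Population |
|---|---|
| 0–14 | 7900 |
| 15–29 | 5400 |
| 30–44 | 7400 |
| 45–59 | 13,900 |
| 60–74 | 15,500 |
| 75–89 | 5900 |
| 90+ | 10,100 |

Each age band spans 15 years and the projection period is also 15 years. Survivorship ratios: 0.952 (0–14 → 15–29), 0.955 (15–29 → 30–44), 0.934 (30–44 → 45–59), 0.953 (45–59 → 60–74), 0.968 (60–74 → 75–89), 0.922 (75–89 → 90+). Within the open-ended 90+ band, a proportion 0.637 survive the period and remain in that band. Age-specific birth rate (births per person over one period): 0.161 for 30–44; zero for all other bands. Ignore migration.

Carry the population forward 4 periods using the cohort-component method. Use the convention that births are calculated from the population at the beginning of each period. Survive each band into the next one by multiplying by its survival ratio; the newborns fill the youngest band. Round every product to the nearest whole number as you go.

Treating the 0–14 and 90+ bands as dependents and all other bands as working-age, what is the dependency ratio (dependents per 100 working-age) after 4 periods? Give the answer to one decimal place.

After projecting period 1:
Births: 7400 × 0.161 = 1191
15–29: 7900 × 0.952 = 7521
30–44: 5400 × 0.955 = 5157
45–59: 7400 × 0.934 = 6912
60–74: 13900 × 0.953 = 13247
75–89: 15500 × 0.968 = 15004
90+: 5900 × 0.922 + 10100 × 0.637 = 5440 + 6434 = 11874
End of period: [1191, 7521, 5157, 6912, 13247, 15004, 11874]
After projecting period 2:
Births: 5157 × 0.161 = 830
15–29: 1191 × 0.952 = 1134
30–44: 7521 × 0.955 = 7183
45–59: 5157 × 0.934 = 4817
60–74: 6912 × 0.953 = 6587
75–89: 13247 × 0.968 = 12823
90+: 15004 × 0.922 + 11874 × 0.637 = 13834 + 7564 = 21398
End of period: [830, 1134, 7183, 4817, 6587, 12823, 21398]
After projecting period 3:
Births: 7183 × 0.161 = 1156
15–29: 830 × 0.952 = 790
30–44: 1134 × 0.955 = 1083
45–59: 7183 × 0.934 = 6709
60–74: 4817 × 0.953 = 4591
75–89: 6587 × 0.968 = 6376
90+: 12823 × 0.922 + 21398 × 0.637 = 11823 + 13631 = 25454
End of period: [1156, 790, 1083, 6709, 4591, 6376, 25454]
After projecting period 4:
Births: 1083 × 0.161 = 174
15–29: 1156 × 0.952 = 1101
30–44: 790 × 0.955 = 754
45–59: 1083 × 0.934 = 1012
60–74: 6709 × 0.953 = 6394
75–89: 4591 × 0.968 = 4444
90+: 6376 × 0.922 + 25454 × 0.637 = 5879 + 16214 = 22093
End of period: [174, 1101, 754, 1012, 6394, 4444, 22093]
Dependents (band 0–14 + band 90+) = 174 + 22093 = 22267; working-age = 13705; ratio = 22267/13705 × 100 = 162.5

162.5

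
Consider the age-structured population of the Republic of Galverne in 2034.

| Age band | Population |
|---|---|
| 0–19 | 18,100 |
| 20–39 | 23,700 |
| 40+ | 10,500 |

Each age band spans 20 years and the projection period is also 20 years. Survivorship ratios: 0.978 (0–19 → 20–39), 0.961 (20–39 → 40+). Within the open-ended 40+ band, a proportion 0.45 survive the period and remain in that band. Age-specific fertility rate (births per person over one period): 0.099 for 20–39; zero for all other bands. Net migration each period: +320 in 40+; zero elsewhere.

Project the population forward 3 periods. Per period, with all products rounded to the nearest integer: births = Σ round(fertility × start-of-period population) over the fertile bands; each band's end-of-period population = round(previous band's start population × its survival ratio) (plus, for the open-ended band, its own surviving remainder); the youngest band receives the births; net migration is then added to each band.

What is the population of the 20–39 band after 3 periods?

Period 1:
Births: 23700 × 0.099 = 2346
20–39: 18100 × 0.978 = 17702
40+: 23700 × 0.961 + 10500 × 0.45 = 22776 + 4725 = 27501
Net migration: 40+ + 320 → 27821
Giving 2346 / 17702 / 27821.
Period 2:
Births: 17702 × 0.099 = 1752
20–39: 2346 × 0.978 = 2294
40+: 17702 × 0.961 + 27821 × 0.45 = 17012 + 12519 = 29531
Net migration: 40+ + 320 → 29851
Giving 1752 / 2294 / 29851.
Period 3:
Births: 2294 × 0.099 = 227
20–39: 1752 × 0.978 = 1713
40+: 2294 × 0.961 + 29851 × 0.45 = 2205 + 13433 = 15638
Net migration: 40+ + 320 → 15958
Giving 227 / 1713 / 15958.

1713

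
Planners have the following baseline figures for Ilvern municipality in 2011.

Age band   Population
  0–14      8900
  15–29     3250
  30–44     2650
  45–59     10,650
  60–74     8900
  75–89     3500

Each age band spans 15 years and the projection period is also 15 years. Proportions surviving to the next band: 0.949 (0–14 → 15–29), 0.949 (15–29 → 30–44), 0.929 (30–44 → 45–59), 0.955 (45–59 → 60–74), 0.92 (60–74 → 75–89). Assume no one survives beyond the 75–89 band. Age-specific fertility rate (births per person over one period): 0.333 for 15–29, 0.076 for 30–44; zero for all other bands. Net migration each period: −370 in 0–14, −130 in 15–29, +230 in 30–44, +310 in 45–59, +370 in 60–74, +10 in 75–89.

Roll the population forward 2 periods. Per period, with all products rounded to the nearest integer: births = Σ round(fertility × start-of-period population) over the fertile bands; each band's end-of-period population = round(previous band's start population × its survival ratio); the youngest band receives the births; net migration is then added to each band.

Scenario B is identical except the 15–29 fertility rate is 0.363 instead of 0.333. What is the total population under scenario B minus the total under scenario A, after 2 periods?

Let band 1 be 0–14 through band 6 = 75–89.
[period 1]
Births: 3250 × 0.333 = 1082  |  2650 × 0.076 = 201 → 1283
Band 2: 8900 × 0.949 = 8446
Band 3: 3250 × 0.949 = 3084
Band 4: 2650 × 0.929 = 2462
Band 5: 10650 × 0.955 = 10171
Band 6: 8900 × 0.92 = 8188
Net migration: Band 1 − 370 → 913; Band 2 − 130 → 8316; Band 3 + 230 → 3314; Band 4 + 310 → 2772; Band 5 + 370 → 10541; Band 6 + 10 → 8198
Population now: 0–14=913, 15–29=8316, 30–44=3314, 45–59=2772, 60–74=10541, 75–89=8198
[period 2]
Births: 8316 × 0.333 = 2769  |  3314 × 0.076 = 252 → 3021
Band 2: 913 × 0.949 = 866
Band 3: 8316 × 0.949 = 7892
Band 4: 3314 × 0.929 = 3079
Band 5: 2772 × 0.955 = 2647
Band 6: 10541 × 0.92 = 9698
Net migration: Band 1 − 370 → 2651; Band 2 − 130 → 736; Band 3 + 230 → 8122; Band 4 + 310 → 3389; Band 5 + 370 → 3017; Band 6 + 10 → 9708
Population now: 0–14=2651, 15–29=736, 30–44=8122, 45–59=3389, 60–74=3017, 75–89=9708
Scenario A total after 2 periods: 27623
Scenario B projection —
[period 1]
Births: 3250 × 0.363 = 1180  |  2650 × 0.076 = 201 → 1381
Band 2: 8900 × 0.949 = 8446
Band 3: 3250 × 0.949 = 3084
Band 4: 2650 × 0.929 = 2462
Band 5: 10650 × 0.955 = 10171
Band 6: 8900 × 0.92 = 8188
Net migration: Band 1 − 370 → 1011; Band 2 − 130 → 8316; Band 3 + 230 → 3314; Band 4 + 310 → 2772; Band 5 + 370 → 10541; Band 6 + 10 → 8198
Population now: 0–14=1011, 15–29=8316, 30–44=3314, 45–59=2772, 60–74=10541, 75–89=8198
[period 2]
Births: 8316 × 0.363 = 3019  |  3314 × 0.076 = 252 → 3271
Band 2: 1011 × 0.949 = 959
Band 3: 8316 × 0.949 = 7892
Band 4: 3314 × 0.929 = 3079
Band 5: 2772 × 0.955 = 2647
Band 6: 10541 × 0.92 = 9698
Net migration: Band 1 − 370 → 2901; Band 2 − 130 → 829; Band 3 + 230 → 8122; Band 4 + 310 → 3389; Band 5 + 370 → 3017; Band 6 + 10 → 9708
Population now: 0–14=2901, 15–29=829, 30–44=8122, 45–59=3389, 60–74=3017, 75–89=9708
Scenario B total after 2 periods: 27966
Difference B − A = 27966 − 27623 = 343

343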